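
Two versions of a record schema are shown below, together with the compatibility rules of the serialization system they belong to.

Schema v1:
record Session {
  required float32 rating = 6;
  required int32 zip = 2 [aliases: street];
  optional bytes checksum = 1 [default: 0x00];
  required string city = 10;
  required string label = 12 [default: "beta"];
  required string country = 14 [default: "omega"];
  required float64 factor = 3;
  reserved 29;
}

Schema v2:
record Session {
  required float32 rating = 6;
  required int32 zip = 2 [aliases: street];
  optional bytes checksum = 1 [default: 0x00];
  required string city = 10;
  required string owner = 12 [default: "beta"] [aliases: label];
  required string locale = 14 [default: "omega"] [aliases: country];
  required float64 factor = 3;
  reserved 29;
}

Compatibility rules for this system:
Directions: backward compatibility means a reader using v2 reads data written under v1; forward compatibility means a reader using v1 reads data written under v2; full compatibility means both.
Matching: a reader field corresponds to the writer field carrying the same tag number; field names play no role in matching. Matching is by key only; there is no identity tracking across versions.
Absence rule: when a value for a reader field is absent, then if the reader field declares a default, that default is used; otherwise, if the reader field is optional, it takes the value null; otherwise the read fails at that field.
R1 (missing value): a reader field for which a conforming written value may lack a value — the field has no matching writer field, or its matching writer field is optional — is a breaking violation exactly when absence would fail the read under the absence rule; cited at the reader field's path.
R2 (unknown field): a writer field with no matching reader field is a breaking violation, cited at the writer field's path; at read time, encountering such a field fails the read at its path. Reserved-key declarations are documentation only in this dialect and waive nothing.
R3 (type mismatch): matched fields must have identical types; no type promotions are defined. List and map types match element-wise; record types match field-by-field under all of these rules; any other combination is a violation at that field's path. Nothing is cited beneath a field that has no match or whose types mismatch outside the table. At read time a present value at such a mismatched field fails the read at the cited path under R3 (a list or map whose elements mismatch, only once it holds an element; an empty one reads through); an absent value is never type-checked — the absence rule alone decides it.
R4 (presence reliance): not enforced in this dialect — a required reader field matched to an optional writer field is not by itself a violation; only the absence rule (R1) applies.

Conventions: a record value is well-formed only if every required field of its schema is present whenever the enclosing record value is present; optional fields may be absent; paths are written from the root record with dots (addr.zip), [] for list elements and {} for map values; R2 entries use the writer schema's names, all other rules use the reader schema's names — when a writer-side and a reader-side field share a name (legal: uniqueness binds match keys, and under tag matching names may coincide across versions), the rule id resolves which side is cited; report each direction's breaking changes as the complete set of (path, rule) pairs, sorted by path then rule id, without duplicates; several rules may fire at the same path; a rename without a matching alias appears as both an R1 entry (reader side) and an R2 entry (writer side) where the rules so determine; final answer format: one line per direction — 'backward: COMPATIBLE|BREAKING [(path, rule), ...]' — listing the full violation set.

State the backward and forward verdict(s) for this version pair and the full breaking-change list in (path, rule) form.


backward: COMPATIBLE []; forward: COMPATIBLE []

in Session below, arrows point writer -> reader
checking backward for Session: reader v2 against writer v1:
  float32 -> float32, writer required: rating aligns to rating
  int32 -> int32, writer required: zip aligns to zip
  bytes -> bytes, writer optional: checksum aligns to checksum
  string -> string, writer required: city aligns to city
  string -> string, writer required: owner aligns to label
  string -> string, writer required: locale aligns to country
  float64 -> float64, writer required: factor aligns to factor
  => backward: COMPATIBLE
checking forward for Session: reader v1 against writer v2:
  float32 -> float32, writer required: rating aligns to rating
  int32 -> int32, writer required: zip aligns to zip
  bytes -> bytes, writer optional: checksum aligns to checksum
  string -> string, writer required: city aligns to city
  string -> string, writer required: label aligns to owner
  string -> string, writer required: country aligns to locale
  float64 -> float64, writer required: factor aligns to factor
  => forward: COMPATIBLE


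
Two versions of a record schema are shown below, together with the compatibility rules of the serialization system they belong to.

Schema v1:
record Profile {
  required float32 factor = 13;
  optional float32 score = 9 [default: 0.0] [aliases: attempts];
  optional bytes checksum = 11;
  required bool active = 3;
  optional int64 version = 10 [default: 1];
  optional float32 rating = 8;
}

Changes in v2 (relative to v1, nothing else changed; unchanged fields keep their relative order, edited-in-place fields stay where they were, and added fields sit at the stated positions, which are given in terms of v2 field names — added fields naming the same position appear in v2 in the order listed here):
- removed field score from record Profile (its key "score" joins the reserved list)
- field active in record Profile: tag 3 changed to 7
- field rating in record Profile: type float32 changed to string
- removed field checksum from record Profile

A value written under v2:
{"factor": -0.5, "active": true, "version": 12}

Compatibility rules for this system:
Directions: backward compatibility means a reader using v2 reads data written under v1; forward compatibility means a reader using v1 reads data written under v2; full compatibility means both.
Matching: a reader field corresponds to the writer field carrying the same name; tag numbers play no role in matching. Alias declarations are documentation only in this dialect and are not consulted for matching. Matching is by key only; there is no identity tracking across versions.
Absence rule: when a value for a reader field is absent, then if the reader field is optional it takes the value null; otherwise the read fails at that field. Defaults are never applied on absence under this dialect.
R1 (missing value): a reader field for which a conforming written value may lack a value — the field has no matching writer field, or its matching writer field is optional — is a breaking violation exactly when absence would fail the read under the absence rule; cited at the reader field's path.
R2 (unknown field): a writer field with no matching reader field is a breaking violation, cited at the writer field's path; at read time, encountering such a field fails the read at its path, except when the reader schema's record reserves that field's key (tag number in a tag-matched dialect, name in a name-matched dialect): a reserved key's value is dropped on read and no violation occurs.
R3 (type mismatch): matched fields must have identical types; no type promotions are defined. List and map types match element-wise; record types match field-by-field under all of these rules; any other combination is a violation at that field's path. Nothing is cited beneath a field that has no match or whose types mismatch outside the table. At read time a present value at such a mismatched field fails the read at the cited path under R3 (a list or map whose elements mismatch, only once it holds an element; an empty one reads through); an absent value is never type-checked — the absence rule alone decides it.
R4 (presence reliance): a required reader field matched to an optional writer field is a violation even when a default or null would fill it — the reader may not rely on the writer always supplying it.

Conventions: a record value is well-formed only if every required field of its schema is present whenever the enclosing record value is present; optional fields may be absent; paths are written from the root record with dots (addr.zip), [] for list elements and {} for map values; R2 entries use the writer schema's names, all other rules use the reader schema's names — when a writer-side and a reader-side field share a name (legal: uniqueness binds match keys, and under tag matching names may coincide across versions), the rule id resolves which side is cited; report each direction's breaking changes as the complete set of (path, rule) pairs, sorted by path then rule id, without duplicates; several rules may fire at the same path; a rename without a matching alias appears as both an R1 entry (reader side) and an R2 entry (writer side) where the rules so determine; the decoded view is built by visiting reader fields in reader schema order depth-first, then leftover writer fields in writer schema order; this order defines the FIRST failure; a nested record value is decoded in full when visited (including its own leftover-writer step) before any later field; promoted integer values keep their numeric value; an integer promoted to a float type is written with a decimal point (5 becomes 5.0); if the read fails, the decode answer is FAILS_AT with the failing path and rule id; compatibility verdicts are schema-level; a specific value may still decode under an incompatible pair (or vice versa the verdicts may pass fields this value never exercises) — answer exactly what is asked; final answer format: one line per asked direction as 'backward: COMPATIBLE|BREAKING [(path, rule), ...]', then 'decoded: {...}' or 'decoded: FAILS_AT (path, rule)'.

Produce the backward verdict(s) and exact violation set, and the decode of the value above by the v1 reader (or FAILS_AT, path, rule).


the writer's type comes first in each Profile pair
backward on Profile — v2 reading data written by v1:
  float32 -> float32, writer required: factor aligns to factor
  bool -> bool, writer required: active aligns to active
  int64 -> int64, writer optional: version aligns to version
  float32 -> string, writer optional: rating aligns to rating
  writer score: unknown to reader
  writer checksum: unknown to reader
  rule R2 violated at checksum
  rule R3 violated at rating
  => 2 violation(s): backward is BREAKING for Profile
decoding the Profile value with the v1 reader:
  factor := -0.5
  score := null (absent, optional -> null)
  checksum := null (absent, optional -> null)
  active := true
  version := 12
  rating := null (absent, optional -> null)
  => decoded: {"factor": -0.5, "score": null, "checksum": null, "active": true, "version": 12, "rating": null}
remaining Profile differences; none change what is asked:
  removed field score from record Profile (its key "score" joins the reserved list) -> no rule fires on it in Profile's dialect; the asked verdict holds
  field active in record Profile: tag 3 changed to 7 -> no rule fires on it in Profile's dialect; the asked verdict holds

backward: BREAKING [(checksum, R2), (rating, R3)]; decoded: {"factor": -0.5, "score": null, "checksum": null, "active": true, "version": 12, "rating": null}


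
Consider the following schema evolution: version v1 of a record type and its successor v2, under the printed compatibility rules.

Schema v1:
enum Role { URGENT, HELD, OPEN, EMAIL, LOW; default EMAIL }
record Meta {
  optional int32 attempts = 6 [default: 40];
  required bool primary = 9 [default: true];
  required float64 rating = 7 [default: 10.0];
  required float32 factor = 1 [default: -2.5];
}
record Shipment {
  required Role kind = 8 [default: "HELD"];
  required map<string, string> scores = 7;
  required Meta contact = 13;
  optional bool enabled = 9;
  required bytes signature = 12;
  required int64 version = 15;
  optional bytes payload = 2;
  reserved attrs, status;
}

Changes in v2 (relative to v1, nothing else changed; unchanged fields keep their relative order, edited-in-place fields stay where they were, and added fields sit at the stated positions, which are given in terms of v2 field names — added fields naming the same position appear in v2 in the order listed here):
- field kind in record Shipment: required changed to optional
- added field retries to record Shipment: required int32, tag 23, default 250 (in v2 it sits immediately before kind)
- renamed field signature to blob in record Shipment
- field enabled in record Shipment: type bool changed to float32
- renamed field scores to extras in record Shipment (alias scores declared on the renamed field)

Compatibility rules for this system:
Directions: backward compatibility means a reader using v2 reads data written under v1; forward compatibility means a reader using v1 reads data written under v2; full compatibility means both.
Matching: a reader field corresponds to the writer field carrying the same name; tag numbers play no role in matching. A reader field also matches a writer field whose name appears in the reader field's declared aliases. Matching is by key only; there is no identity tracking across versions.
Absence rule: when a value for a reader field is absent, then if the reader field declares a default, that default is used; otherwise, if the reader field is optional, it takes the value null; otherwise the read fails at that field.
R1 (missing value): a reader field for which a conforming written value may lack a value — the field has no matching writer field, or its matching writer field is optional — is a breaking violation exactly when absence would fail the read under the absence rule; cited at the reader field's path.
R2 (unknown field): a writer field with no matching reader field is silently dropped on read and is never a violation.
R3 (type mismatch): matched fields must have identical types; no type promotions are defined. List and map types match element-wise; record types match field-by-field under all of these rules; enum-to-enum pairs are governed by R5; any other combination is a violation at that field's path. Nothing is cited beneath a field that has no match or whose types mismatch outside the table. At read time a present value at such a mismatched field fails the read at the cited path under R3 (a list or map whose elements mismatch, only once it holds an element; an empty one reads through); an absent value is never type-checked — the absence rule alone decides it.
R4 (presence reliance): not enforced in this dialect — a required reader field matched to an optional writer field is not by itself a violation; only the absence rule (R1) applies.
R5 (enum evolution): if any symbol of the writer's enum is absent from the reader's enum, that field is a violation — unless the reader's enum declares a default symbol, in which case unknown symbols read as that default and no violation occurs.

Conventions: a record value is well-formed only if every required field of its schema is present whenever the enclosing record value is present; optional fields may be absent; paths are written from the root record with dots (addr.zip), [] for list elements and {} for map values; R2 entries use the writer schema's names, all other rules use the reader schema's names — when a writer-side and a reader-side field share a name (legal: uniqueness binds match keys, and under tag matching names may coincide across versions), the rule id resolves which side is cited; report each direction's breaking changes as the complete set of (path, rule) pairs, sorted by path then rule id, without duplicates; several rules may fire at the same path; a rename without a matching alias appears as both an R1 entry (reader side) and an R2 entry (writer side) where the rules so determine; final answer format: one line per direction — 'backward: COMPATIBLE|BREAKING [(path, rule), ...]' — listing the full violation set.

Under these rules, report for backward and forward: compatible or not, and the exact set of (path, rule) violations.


each type pair in Shipment: writer, then reader
backward for Shipment (reader v2, writer v1):
  no writer field matches reader retries
  kind: Role -> Role, writer required; from kind
  extras: map<string, string> -> map<string, string>, writer required; from scores
  contact: Meta -> Meta, writer required; from contact
  enabled: bool -> float32, writer optional; from enabled
  no writer field matches reader blob
  version: int64 -> int64, writer required; from version
  payload: bytes -> bytes, writer optional; from payload
  writer field signature has no reader counterpart
  contact.attempts: int32 -> int32, writer optional; from contact.attempts
  contact.primary: bool -> bool, writer required; from contact.primary
  contact.rating: float64 -> float64, writer required; from contact.rating
  contact.factor: float32 -> float32, writer required; from contact.factor
  breaking: (blob, R1)
  breaking: (enabled, R3)
  => backward verdict for Shipment: BREAKING, 2 violation(s)
forward for Shipment (reader v1, writer v2):
  kind: Role -> Role, writer optional; from kind
  no writer field matches reader scores
  contact: Meta -> Meta, writer required; from contact
  enabled: float32 -> bool, writer optional; from enabled
  no writer field matches reader signature
  version: int64 -> int64, writer required; from version
  payload: bytes -> bytes, writer optional; from payload
  writer field retries has no reader counterpart
  writer field extras has no reader counterpart
  writer field blob has no reader counterpart
  contact.attempts: int32 -> int32, writer optional; from contact.attempts
  contact.primary: bool -> bool, writer required; from contact.primary
  contact.rating: float64 -> float64, writer required; from contact.rating
  contact.factor: float32 -> float32, writer required; from contact.factor
  breaking: (enabled, R3)
  breaking: (scores, R1)
  breaking: (signature, R1)
  => forward verdict for Shipment: BREAKING, 3 violation(s)

backward: BREAKING [(blob, R1), (enabled, R3)]; forward: BREAKING [(enabled, R3), (scores, R1), (signature, R1)]


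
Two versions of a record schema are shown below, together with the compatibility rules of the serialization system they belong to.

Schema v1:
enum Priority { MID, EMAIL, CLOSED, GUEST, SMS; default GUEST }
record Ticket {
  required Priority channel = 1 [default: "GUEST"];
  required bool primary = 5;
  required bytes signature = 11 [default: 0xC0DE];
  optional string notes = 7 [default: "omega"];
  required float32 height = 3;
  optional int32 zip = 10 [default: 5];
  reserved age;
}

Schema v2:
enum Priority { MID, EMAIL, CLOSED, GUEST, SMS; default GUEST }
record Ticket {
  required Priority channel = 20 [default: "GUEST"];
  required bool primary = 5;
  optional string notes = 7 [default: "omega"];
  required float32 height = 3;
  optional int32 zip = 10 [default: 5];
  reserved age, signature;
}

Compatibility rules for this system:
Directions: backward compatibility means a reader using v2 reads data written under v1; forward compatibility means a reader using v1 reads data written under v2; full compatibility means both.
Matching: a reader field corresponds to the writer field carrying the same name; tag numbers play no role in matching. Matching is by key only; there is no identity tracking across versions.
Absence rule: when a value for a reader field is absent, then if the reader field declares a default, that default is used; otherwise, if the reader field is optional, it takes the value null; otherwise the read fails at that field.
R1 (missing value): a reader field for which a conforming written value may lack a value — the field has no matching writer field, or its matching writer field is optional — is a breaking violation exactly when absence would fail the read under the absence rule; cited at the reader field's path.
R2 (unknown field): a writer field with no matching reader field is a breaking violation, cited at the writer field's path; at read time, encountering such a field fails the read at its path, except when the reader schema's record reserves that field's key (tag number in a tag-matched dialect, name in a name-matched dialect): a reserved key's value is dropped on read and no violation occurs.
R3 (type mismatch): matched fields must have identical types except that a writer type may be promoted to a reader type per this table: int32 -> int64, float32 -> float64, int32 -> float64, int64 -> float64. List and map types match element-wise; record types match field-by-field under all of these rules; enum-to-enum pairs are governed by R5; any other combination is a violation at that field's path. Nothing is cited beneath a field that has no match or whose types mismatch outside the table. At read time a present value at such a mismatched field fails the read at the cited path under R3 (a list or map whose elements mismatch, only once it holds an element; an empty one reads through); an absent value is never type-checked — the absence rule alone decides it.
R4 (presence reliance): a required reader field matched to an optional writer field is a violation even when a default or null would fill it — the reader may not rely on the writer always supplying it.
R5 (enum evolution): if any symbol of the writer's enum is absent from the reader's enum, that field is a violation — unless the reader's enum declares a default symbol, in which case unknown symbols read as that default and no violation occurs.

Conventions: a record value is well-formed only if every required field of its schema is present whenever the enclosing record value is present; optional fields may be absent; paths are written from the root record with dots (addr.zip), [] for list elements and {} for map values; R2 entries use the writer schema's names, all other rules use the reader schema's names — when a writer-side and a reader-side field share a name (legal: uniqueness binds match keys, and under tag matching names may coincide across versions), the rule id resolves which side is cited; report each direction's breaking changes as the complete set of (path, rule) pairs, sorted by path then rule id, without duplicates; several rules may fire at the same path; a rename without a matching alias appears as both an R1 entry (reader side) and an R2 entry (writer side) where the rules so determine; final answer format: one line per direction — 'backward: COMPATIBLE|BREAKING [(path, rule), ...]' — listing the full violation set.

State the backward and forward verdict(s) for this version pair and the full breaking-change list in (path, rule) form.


backward: COMPATIBLE []; forward: COMPATIBLE []

arrows below run writer -> reader for Ticket
checking backward for Ticket: reader v2 against writer v1:
  writer required, Priority -> Priority: reader channel maps from writer channel
  writer required, bool -> bool: reader primary maps from writer primary
  writer optional, string -> string: reader notes maps from writer notes
  writer required, float32 -> float32: reader height maps from writer height
  writer optional, int32 -> int32: reader zip maps from writer zip
  writer field signature has no reader counterpart
  => backward verdict for Ticket: COMPATIBLE, no violations
checking forward for Ticket: reader v1 against writer v2:
  writer required, Priority -> Priority: reader channel maps from writer channel
  writer required, bool -> bool: reader primary maps from writer primary
  signature has no writer counterpart
  writer optional, string -> string: reader notes maps from writer notes
  writer required, float32 -> float32: reader height maps from writer height
  writer optional, int32 -> int32: reader zip maps from writer zip
  => forward verdict for Ticket: COMPATIBLE, no violations


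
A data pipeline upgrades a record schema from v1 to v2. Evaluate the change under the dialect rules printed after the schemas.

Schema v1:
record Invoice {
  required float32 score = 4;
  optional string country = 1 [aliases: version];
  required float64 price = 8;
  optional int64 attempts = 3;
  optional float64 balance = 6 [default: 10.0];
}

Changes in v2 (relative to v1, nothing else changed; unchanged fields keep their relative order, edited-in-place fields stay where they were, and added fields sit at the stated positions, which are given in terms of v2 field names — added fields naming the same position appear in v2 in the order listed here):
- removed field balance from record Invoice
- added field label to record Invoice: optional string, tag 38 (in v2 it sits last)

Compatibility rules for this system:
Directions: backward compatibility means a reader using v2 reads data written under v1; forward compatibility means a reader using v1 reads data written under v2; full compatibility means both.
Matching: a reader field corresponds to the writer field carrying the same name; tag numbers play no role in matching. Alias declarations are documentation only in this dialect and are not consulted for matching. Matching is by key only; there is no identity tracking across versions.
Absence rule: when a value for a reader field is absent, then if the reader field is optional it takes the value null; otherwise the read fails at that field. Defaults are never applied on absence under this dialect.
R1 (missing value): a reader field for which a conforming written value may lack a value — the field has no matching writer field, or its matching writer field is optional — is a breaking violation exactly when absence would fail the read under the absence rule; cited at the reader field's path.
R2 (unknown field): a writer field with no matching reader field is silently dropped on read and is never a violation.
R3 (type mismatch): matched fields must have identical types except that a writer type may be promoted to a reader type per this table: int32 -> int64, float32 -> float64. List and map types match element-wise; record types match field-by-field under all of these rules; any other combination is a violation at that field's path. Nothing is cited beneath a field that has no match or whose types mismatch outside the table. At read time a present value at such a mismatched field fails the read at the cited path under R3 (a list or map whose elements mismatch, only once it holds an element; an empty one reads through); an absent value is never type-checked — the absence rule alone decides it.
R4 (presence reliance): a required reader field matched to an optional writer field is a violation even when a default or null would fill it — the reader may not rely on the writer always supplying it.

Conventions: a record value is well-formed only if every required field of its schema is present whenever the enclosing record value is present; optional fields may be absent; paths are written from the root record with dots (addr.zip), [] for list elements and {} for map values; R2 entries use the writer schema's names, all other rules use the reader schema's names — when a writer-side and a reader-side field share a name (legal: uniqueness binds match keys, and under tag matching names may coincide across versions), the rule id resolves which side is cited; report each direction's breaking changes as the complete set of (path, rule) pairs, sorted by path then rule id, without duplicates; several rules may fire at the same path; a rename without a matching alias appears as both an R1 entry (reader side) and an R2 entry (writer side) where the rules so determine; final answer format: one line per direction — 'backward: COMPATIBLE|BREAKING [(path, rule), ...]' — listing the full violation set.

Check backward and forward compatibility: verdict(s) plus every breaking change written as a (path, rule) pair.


backward: COMPATIBLE []; forward: COMPATIBLE []

the writer's type comes first in each Invoice pair
backward on Invoice — v2 reading data written by v1:
  float32 -> float32, writer required: score aligns to score
  string -> string, writer optional: country aligns to country
  float64 -> float64, writer required: price aligns to price
  int64 -> int64, writer optional: attempts aligns to attempts
  no writer field matches reader label
  balance (writer side), unknown to reader
  nothing fires on Invoice: backward is COMPATIBLE
forward on Invoice — v1 reading data written by v2:
  float32 -> float32, writer required: score aligns to score
  string -> string, writer optional: country aligns to country
  float64 -> float64, writer required: price aligns to price
  int64 -> int64, writer optional: attempts aligns to attempts
  no writer field matches reader balance
  label (writer side), unknown to reader
  nothing fires on Invoice: forward is COMPATIBLE


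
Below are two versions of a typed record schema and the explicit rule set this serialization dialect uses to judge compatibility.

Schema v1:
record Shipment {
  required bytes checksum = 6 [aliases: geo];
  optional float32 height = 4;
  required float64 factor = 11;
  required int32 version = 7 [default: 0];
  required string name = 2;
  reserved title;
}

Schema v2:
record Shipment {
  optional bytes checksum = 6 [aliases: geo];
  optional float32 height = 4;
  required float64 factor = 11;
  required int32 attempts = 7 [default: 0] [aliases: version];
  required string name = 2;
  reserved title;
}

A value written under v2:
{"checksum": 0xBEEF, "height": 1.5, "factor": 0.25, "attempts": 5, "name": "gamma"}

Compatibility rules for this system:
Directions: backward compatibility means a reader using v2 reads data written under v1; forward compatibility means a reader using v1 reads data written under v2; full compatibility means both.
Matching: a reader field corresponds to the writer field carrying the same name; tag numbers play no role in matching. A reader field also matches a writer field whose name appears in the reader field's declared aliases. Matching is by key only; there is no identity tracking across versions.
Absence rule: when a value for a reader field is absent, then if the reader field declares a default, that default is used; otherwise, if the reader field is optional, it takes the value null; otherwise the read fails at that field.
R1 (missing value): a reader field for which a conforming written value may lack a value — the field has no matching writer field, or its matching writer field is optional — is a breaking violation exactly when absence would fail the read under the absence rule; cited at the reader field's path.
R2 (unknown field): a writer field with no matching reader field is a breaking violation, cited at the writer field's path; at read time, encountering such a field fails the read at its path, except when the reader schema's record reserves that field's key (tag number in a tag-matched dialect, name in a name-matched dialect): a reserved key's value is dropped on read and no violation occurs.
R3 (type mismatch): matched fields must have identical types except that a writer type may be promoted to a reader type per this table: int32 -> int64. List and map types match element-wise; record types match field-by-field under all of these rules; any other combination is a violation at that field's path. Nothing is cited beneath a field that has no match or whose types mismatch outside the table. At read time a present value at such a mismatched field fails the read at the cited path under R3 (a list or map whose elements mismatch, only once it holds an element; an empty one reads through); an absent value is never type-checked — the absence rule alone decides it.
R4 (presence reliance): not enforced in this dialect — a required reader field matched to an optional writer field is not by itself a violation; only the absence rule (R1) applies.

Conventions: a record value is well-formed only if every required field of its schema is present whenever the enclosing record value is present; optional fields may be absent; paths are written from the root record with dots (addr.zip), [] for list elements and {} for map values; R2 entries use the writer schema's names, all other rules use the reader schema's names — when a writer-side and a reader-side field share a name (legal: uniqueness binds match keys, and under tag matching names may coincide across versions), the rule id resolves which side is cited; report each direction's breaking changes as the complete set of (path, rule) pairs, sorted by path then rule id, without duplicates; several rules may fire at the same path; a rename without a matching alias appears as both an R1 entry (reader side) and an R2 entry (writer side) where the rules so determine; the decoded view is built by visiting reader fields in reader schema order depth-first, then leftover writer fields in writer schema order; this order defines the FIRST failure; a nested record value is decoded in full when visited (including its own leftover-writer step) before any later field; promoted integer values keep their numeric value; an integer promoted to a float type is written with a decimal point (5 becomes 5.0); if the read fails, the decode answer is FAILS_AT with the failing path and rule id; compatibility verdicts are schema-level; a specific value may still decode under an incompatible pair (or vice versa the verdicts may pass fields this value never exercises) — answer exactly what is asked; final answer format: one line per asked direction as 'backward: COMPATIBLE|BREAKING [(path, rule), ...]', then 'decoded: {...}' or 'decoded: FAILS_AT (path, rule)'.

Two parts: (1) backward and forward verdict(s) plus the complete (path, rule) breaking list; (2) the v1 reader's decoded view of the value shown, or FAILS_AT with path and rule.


in Shipment below, arrows point writer -> reader
backward on Shipment — v2 reading data written by v1:
  checksum: paired with writer checksum (bytes -> bytes; writer required)
  height: paired with writer height (float32 -> float32; writer optional)
  factor: paired with writer factor (float64 -> float64; writer required)
  attempts: paired with writer version (int32 -> int32; writer required)
  name: paired with writer name (string -> string; writer required)
  => no violations; backward on Shipment: COMPATIBLE
forward on Shipment — v1 reading data written by v2:
  checksum: paired with writer checksum (bytes -> bytes; writer optional)
  height: paired with writer height (float32 -> float32; writer optional)
  factor: paired with writer factor (float64 -> float64; writer required)
  version has no writer counterpart
  name: paired with writer name (string -> string; writer required)
  attempts (writer side), unknown to reader
  R2 fires at attempts
  R1 fires at checksum
  => forward verdict for Shipment: BREAKING, 2 violation(s)
migrating the Shipment value to v1:
  checksum := 0xBEEF
  height := 1.5
  factor := 0.25
  version := 0 (no value, default fills)
  name := "gamma"
  read fails at attempts under R2 (unknown field)
  => FAILS_AT (attempts, R2)

backward: COMPATIBLE []; forward: BREAKING [(attempts, R2), (checksum, R1)]; decoded: FAILS_AT (attempts, R2)


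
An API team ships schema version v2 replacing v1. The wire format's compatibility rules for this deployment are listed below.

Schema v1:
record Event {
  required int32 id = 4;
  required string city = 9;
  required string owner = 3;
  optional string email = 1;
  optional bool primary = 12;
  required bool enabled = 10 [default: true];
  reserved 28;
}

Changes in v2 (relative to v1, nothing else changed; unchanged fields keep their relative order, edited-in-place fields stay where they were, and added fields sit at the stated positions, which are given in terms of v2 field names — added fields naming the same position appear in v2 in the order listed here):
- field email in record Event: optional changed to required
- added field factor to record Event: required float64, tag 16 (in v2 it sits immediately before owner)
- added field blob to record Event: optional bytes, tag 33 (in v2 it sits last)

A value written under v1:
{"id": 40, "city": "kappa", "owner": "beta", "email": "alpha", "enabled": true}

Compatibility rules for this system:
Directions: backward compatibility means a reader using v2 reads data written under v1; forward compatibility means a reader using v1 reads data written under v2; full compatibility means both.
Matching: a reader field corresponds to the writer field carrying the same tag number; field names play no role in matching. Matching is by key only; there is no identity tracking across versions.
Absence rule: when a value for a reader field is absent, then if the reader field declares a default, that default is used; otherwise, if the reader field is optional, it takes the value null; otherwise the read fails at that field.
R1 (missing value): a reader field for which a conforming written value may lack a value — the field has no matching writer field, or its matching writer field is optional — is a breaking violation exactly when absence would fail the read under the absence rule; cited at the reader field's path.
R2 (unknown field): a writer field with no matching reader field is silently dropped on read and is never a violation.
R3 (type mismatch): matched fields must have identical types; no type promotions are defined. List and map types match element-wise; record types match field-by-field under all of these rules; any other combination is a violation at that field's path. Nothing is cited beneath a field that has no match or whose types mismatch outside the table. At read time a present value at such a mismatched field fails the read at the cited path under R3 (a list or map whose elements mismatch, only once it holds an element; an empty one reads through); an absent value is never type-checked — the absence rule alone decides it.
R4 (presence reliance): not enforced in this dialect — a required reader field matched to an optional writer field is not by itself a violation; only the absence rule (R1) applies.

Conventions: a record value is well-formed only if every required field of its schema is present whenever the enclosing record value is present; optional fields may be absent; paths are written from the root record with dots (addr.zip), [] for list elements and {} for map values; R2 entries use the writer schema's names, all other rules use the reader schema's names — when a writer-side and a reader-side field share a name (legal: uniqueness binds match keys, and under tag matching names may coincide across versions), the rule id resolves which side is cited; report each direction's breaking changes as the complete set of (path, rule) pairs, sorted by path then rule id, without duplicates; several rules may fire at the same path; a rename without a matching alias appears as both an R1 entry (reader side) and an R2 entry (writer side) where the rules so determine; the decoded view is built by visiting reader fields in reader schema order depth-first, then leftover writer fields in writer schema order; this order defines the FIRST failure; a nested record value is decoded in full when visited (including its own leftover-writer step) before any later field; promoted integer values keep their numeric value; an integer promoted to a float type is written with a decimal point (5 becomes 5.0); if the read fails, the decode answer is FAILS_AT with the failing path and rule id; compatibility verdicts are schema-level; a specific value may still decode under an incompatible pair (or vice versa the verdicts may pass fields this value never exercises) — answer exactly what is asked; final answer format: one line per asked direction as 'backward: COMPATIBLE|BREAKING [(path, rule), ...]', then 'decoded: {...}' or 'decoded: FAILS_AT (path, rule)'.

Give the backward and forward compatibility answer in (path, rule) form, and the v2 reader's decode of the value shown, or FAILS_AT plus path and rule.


backward: BREAKING [(email, R1), (factor, R1)]; forward: COMPATIBLE []; decoded: FAILS_AT (factor, R1)

in Event below, arrows point writer -> reader
backward on Event — v2 reading data written by v1:
  id <- id (int32 -> int32, writer required)
  city <- city (string -> string, writer required)
  no writer field matches reader factor
  owner <- owner (string -> string, writer required)
  email <- email (string -> string, writer optional)
  primary <- primary (bool -> bool, writer optional)
  enabled <- enabled (bool -> bool, writer required)
  no writer field matches reader blob
  breaking: (email, R1)
  breaking: (factor, R1)
  => 2 violation(s): backward is BREAKING for Event
forward on Event — v1 reading data written by v2:
  id <- id (int32 -> int32, writer required)
  city <- city (string -> string, writer required)
  owner <- owner (string -> string, writer required)
  email <- email (string -> string, writer required)
  primary <- primary (bool -> bool, writer optional)
  enabled <- enabled (bool -> bool, writer required)
  writer factor: unknown to reader
  writer blob: unknown to reader
  => forward verdict for Event: COMPATIBLE, no violations
migrating the Event value to v2:
  id := 40
  city := "kappa"
  read fails at factor under R1 (no fill)
  => FAILS_AT (factor, R1)
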